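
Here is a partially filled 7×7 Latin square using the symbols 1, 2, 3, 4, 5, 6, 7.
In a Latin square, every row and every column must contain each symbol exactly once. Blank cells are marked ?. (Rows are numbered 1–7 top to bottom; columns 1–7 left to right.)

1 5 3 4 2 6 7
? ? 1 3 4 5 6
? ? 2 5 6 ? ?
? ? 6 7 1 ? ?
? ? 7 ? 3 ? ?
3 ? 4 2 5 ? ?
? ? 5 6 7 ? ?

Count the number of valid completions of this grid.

9

Row 2, column 1: eliminating its row and column leaves {2, 7}.
Row 2, column 2: eliminating its row and column leaves {2, 7}.
Row 3, column 1: eliminating its row and column leaves {4, 7}.
Row 3, column 2: eliminating its row and column leaves {1, 3, 4, 7}.
Row 3, column 6: eliminating its row and column leaves {1, 3, 4, 7}.
Row 3, column 7: eliminating its row and column leaves {1, 3, 4}.
Row 4, column 1: eliminating its row and column leaves {2, 4, 5}.
Row 4, column 2: eliminating its row and column leaves {2, 3, 4}.
Row 4, column 6: eliminating its row and column leaves {2, 3, 4}.
Row 4, column 7: eliminating its row and column leaves {2, 3, 4, 5}.
Row 5, column 1: eliminating its row and column leaves {2, 4, 5, 6}.
Row 5, column 2: eliminating its row and column leaves {1, 2, 4, 6}.
Row 5, column 4: eliminating its row and column leaves {1}.
Row 5, column 6: eliminating its row and column leaves {1, 2, 4}.
Row 5, column 7: eliminating its row and column leaves {1, 2, 4, 5}.
Row 6, column 2: eliminating its row and column leaves {1, 6, 7}.
Row 6, column 6: eliminating its row and column leaves {1, 7}.
Row 6, column 7: eliminating its row and column leaves {1}.
Row 7, column 1: eliminating its row and column leaves {2, 4}.
Row 7, column 2: eliminating its row and column leaves {1, 2, 3, 4}.
Row 7, column 6: eliminating its row and column leaves {1, 2, 3, 4}.
Row 7, column 7: eliminating its row and column leaves {1, 2, 3, 4}.
Enumerating the assignments across these blanks that avoid any row or column repeat gives 9 completions.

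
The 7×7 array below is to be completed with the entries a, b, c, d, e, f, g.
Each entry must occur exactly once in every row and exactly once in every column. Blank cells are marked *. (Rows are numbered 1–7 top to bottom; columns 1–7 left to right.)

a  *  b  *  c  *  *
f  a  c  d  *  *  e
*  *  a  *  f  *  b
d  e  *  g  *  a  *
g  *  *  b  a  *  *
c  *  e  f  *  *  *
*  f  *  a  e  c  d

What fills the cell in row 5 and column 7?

Row 1, column 4: row 1 has {a, b, c} and column 4 has {a, b, d, f, g}, leaving only e.
Row 3, column 1: row 3 has {a, b, f} and column 1 has {a, c, d, f, g}, leaving only e.
Row 3, column 4: row 3 has {a, b, e, f} and column 4 has {a, b, d, e, f, g}, leaving only c.
Row 4, column 3: row 4 has {a, d, e, g} and column 3 has {a, b, c, e}, leaving only f.
Row 4, column 5: row 4 has {a, d, e, f, g} and column 5 has {a, c, e, f}, leaving only b.
Row 2, column 5: row 2 has {a, c, d, e, f} and column 5 has {a, b, c, e, f}, leaving only g.
Row 2, column 6: row 2 has {a, c, d, e, f, g} and column 6 has {a, c}, leaving only b.
Row 4, column 7: row 4 has {a, b, d, e, f, g} and column 7 has {b, d, e}, leaving only c.
Row 5 already has {a, b, g} and column 7 already has {b, c, d, e}, so row 5, column 7 must be f.

f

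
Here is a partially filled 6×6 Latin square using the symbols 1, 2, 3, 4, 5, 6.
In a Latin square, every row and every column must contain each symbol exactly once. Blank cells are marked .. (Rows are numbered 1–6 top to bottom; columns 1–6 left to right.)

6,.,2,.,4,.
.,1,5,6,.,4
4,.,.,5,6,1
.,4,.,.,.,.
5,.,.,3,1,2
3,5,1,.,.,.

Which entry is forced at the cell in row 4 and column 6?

Row 1, column 2: row 1 has {2, 4, 6} and column 2 has {1, 4, 5}, leaving only 3.
Row 1, column 4: row 1 has {2, 3, 4, 6} and column 4 has {3, 5, 6}, leaving only 1.
Row 1, column 6: row 1 has {1, 2, 3, 4, 6} and column 6 has {1, 2, 4}, leaving only 5.
Row 2, column 1: row 2 has {1, 4, 5, 6} and column 1 has {3, 4, 5, 6}, leaving only 2.
Row 2, column 5: row 2 has {1, 2, 4, 5, 6} and column 5 has {1, 4, 6}, leaving only 3.
Row 3, column 2: row 3 has {1, 4, 5, 6} and column 2 has {1, 3, 4, 5}, leaving only 2.
Row 3, column 3: row 3 has {1, 2, 4, 5, 6} and column 3 has {1, 2, 5}, leaving only 3.
Row 4, column 1: row 4 has {4} and column 1 has {2, 3, 4, 5, 6}, leaving only 1.
Row 4, column 3: row 4 has {1, 4} and column 3 has {1, 2, 3, 5}, leaving only 6.
Row 4 already has {1, 4, 6} and column 6 already has {1, 2, 4, 5}, so row 4, column 6 must be 3.

3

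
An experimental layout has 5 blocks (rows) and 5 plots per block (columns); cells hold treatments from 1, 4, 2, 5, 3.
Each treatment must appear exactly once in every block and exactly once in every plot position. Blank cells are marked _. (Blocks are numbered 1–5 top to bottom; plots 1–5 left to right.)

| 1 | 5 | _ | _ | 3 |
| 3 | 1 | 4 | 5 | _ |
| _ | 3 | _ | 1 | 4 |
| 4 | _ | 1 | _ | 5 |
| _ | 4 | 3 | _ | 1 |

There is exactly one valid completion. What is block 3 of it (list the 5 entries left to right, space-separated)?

2 3 5 1 4

Block 1, plot 3: block 1 has {1, 5, 3} and plot 3 has {1, 4, 3}, leaving only 2.
Block 3, plot 3: block 3 has {1, 4, 3} and plot 3 has {1, 4, 2, 3}, leaving only 5.
Block 3, plot 1: block 3 has {1, 4, 5, 3} and plot 1 has {1, 4, 3}, leaving only 2.
So block 3 reads: 2 3 5 1 4.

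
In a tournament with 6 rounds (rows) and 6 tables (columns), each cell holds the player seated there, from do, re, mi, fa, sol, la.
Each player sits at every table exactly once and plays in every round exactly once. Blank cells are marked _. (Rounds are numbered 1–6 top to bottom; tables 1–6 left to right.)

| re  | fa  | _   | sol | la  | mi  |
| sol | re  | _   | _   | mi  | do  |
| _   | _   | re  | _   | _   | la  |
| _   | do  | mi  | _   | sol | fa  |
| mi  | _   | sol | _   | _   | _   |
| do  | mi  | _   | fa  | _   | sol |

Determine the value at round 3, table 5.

Round 1, table 3: round 1 has {re, mi, fa, sol, la} and table 3 has {re, mi, sol}, leaving only do.
Round 2, table 4: round 2 has {do, re, mi, sol} and table 4 has {fa, sol}, leaving only la.
Round 2, table 3: round 2 has {do, re, mi, sol, la} and table 3 has {do, re, mi, sol}, leaving only fa.
Round 3, table 1: round 3 has {re, la} and table 1 has {do, re, mi, sol}, leaving only fa.
Round 3 already has {re, fa, la} and table 5 already has {mi, sol, la}, so round 3, table 5 must be do.

do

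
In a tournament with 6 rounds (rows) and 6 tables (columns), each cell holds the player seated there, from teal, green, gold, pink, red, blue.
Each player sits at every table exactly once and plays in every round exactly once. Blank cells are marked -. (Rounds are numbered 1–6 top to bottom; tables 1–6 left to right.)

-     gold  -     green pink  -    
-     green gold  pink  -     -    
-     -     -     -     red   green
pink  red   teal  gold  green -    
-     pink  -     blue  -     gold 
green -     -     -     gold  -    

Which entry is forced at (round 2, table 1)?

teal

Round 3, table 4: round 3 has {green, red} and table 4 has {green, gold, pink, blue}, leaving only teal.
Round 3, table 2: round 3 has {teal, green, red} and table 2 has {green, gold, pink, red}, leaving only blue.
Round 3, table 1: round 3 has {teal, green, red, blue} and table 1 has {green, pink}, leaving only gold.
Round 3, table 3: round 3 has {teal, green, gold, red, blue} and table 3 has {teal, gold}, leaving only pink.
Round 4, table 6: round 4 has {teal, green, gold, pink, red} and table 6 has {green, gold}, leaving only blue.
Round 5, table 5: round 5 has {gold, pink, blue} and table 5 has {green, gold, pink, red}, leaving only teal.
Round 2, table 5: round 2 has {green, gold, pink} and table 5 has {teal, green, gold, pink, red}, leaving only blue.
Round 5, table 1: round 5 has {teal, gold, pink, blue} and table 1 has {green, gold, pink}, leaving only red.
Round 2 already has {green, gold, pink, blue} and table 1 already has {green, gold, pink, red}, so round 2, table 1 must be teal.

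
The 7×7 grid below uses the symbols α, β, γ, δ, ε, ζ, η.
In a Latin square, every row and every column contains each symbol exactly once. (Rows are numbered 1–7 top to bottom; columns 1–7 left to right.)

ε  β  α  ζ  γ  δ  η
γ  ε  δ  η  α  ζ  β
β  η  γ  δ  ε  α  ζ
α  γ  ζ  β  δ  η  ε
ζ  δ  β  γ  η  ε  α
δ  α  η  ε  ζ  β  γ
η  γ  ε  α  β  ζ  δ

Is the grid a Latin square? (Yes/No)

Every row is a permutation, but column 2 contains γ twice (at rows 4 and 7).

No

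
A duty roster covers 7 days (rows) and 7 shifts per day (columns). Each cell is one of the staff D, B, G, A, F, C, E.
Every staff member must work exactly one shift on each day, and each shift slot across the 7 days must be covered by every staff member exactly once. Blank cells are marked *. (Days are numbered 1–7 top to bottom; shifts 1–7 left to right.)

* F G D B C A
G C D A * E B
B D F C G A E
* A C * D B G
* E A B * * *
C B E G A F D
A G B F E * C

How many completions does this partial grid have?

1

Day 1, shift 1: eliminating its day and shift leaves {E}.
Day 2, shift 5: eliminating its day and shift leaves {F}.
Day 4, shift 1: eliminating its day and shift leaves {F, E}.
Day 4, shift 4: eliminating its day and shift leaves {E}.
Day 5, shift 1: eliminating its day and shift leaves {D, F}.
Day 5, shift 5: eliminating its day and shift leaves {F, C}.
Day 5, shift 6: eliminating its day and shift leaves {D, G}.
Day 5, shift 7: eliminating its day and shift leaves {F}.
Day 7, shift 6: eliminating its day and shift leaves {D}.
Only one assignment across all blanks avoids any day or shift repeat, giving 1 completion.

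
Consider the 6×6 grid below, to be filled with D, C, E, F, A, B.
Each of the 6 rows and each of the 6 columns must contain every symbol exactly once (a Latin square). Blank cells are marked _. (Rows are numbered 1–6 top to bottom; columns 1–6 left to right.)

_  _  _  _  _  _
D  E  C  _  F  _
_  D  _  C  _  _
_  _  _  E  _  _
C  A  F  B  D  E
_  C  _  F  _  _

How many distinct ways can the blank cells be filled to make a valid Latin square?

40

Row 1, column 1: eliminating its row and column leaves {E, F, A, B}.
Row 1, column 2: eliminating its row and column leaves {F, B}.
Row 1, column 3: eliminating its row and column leaves {D, E, A, B}.
Row 1, column 4: eliminating its row and column leaves {D, A}.
Row 1, column 5: eliminating its row and column leaves {C, E, A, B}.
Row 1, column 6: eliminating its row and column leaves {D, C, F, A, B}.
Row 2, column 4: eliminating its row and column leaves {A}.
Row 2, column 6: eliminating its row and column leaves {A, B}.
Row 3, column 1: eliminating its row and column leaves {E, F, A, B}.
Row 3, column 3: eliminating its row and column leaves {E, A, B}.
Row 3, column 5: eliminating its row and column leaves {E, A, B}.
Row 3, column 6: eliminating its row and column leaves {F, A, B}.
Row 4, column 1: eliminating its row and column leaves {F, A, B}.
Row 4, column 2: eliminating its row and column leaves {F, B}.
Row 4, column 3: eliminating its row and column leaves {D, A, B}.
Row 4, column 5: eliminating its row and column leaves {C, A, B}.
Row 4, column 6: eliminating its row and column leaves {D, C, F, A, B}.
Row 6, column 1: eliminating its row and column leaves {E, A, B}.
Row 6, column 3: eliminating its row and column leaves {D, E, A, B}.
Row 6, column 5: eliminating its row and column leaves {E, A, B}.
Row 6, column 6: eliminating its row and column leaves {D, A, B}.
Enumerating the assignments across these blanks that avoid any row or column repeat gives 40 completions.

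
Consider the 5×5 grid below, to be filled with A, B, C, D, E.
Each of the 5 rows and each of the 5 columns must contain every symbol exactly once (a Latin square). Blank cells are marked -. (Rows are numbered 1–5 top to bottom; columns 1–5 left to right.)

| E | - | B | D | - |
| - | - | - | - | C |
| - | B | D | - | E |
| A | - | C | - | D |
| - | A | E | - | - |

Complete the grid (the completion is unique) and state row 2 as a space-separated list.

B D A E C

Row 2, column 3: row 2 has {C} and column 3 has {B, C, D, E}, leaving only A.
Row 1, column 2: row 1 has {B, D, E} and column 2 has {A, B}, leaving only C.
Row 1, column 5: row 1 has {B, C, D, E} and column 5 has {C, D, E}, leaving only A.
Row 3, column 1: row 3 has {B, D, E} and column 1 has {A, E}, leaving only C.
Row 3, column 4: row 3 has {B, C, D, E} and column 4 has {D}, leaving only A.
Row 4, column 2: row 4 has {A, C, D} and column 2 has {A, B, C}, leaving only E.
Row 2, column 2: row 2 has {A, C} and column 2 has {A, B, C, E}, leaving only D.
Row 2, column 1: row 2 has {A, C, D} and column 1 has {A, C, E}, leaving only B.
Row 2, column 4: row 2 has {A, B, C, D} and column 4 has {A, D}, leaving only E.
So row 2 reads: B D A E C.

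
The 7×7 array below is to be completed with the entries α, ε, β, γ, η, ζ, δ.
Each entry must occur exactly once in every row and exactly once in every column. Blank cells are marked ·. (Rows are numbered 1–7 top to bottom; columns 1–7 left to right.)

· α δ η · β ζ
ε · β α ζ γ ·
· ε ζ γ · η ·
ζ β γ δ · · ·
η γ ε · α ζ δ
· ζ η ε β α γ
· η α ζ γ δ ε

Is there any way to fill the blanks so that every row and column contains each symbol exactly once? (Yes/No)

Yes

No row or column among the givens repeats a symbol, and propagating forced cells runs into no contradiction.
One valid completion exists (for instance, γ α δ η ε β ζ / ε δ β α ζ γ η / α ε ζ γ δ η β / ζ β γ δ η ε α / η γ ε β α ζ δ / δ ζ η ε β α γ / β η α ζ γ δ ε).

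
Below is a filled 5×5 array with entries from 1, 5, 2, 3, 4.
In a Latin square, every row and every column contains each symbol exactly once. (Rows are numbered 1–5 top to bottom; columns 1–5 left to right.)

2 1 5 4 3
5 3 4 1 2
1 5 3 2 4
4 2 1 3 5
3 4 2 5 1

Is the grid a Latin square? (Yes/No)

Yes

Each row is a permutation of the 5 symbols, and so is each column.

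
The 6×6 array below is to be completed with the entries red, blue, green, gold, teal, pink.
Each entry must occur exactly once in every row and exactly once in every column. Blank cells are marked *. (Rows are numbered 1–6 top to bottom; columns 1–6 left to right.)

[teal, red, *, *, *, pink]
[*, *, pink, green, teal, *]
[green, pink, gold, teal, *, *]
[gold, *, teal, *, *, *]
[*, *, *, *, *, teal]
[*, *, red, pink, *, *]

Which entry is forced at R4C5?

Row 6, column 1: row 6 has {red, pink} and column 1 has {green, gold, teal}, leaving only blue.
Row 2, column 1: row 2 has {green, teal, pink} and column 1 has {blue, green, gold, teal}, leaving only red.
Row 5, column 1: row 5 has {teal} and column 1 has {red, blue, green, gold, teal}, leaving only pink.
Row 4, column 5 is narrowed to {red, blue, green, pink}.
If it were red, then row 4, column 6 would be left with no valid symbol.
If it were blue, then row 4, column 6 would be left with no valid symbol.
If it were green, then row 4, column 6 would be left with no valid symbol.
So row 4, column 5 must be pink.

pink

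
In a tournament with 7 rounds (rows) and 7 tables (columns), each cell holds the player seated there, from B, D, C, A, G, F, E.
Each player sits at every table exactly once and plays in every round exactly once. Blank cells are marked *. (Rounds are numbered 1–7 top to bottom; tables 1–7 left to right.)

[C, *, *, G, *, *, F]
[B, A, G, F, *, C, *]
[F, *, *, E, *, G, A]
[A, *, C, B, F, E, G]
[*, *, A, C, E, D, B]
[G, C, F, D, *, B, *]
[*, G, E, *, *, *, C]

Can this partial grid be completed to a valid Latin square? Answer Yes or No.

Round 5, table 1: round 5 together with table 1 already contain {B, D, C, A, G, F, E} — every symbol — so nothing can go there. The grid has no valid completion.

No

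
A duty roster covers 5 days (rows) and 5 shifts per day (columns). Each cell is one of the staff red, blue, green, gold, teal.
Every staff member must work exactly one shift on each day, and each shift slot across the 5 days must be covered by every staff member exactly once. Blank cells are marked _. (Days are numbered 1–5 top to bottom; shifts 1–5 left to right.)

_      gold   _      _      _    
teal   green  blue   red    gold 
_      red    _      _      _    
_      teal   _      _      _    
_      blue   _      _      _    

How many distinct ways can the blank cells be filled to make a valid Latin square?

56

Day 1, shift 1: eliminating its day and shift leaves {red, blue, green}.
Day 1, shift 3: eliminating its day and shift leaves {red, green, teal}.
Day 1, shift 4: eliminating its day and shift leaves {blue, green, teal}.
Day 1, shift 5: eliminating its day and shift leaves {red, blue, green, teal}.
Day 3, shift 1: eliminating its day and shift leaves {blue, green, gold}.
Day 3, shift 3: eliminating its day and shift leaves {green, gold, teal}.
Day 3, shift 4: eliminating its day and shift leaves {blue, green, gold, teal}.
Day 3, shift 5: eliminating its day and shift leaves {blue, green, teal}.
Day 4, shift 1: eliminating its day and shift leaves {red, blue, green, gold}.
Day 4, shift 3: eliminating its day and shift leaves {red, green, gold}.
Day 4, shift 4: eliminating its day and shift leaves {blue, green, gold}.
Day 4, shift 5: eliminating its day and shift leaves {red, blue, green}.
Day 5, shift 1: eliminating its day and shift leaves {red, green, gold}.
Day 5, shift 3: eliminating its day and shift leaves {red, green, gold, teal}.
Day 5, shift 4: eliminating its day and shift leaves {green, gold, teal}.
Day 5, shift 5: eliminating its day and shift leaves {red, green, teal}.
Enumerating the assignments across these blanks that avoid any day or shift repeat gives 56 completions.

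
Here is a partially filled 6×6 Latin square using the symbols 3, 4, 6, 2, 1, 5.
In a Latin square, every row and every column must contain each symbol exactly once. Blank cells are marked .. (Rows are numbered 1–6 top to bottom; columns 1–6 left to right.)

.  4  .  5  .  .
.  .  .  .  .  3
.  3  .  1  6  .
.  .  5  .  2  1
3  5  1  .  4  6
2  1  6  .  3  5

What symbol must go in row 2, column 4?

Row 1, column 5: row 1 has {4, 5} and column 5 has {3, 4, 6, 2}, leaving only 1.
Row 1, column 1: row 1 has {4, 1, 5} and column 1 has {3, 2}, leaving only 6.
Row 1, column 6: row 1 has {4, 6, 1, 5} and column 6 has {3, 6, 1, 5}, leaving only 2.
Row 1, column 3: row 1 has {4, 6, 2, 1, 5} and column 3 has {6, 1, 5}, leaving only 3.
Row 2, column 5: row 2 has {3} and column 5 has {3, 4, 6, 2, 1}, leaving only 5.
Row 3, column 6: row 3 has {3, 6, 1} and column 6 has {3, 6, 2, 1, 5}, leaving only 4.
Row 3, column 1: row 3 has {3, 4, 6, 1} and column 1 has {3, 6, 2}, leaving only 5.
Row 3, column 3: row 3 has {3, 4, 6, 1, 5} and column 3 has {3, 6, 1, 5}, leaving only 2.
Row 2, column 3: row 2 has {3, 5} and column 3 has {3, 6, 2, 1, 5}, leaving only 4.
Row 2, column 1: row 2 has {3, 4, 5} and column 1 has {3, 6, 2, 5}, leaving only 1.
Row 4, column 1: row 4 has {2, 1, 5} and column 1 has {3, 6, 2, 1, 5}, leaving only 4.
Row 4, column 2: row 4 has {4, 2, 1, 5} and column 2 has {3, 4, 1, 5}, leaving only 6.
Row 2, column 2: row 2 has {3, 4, 1, 5} and column 2 has {3, 4, 6, 1, 5}, leaving only 2.
Row 2 already has {3, 4, 2, 1, 5} and column 4 already has {1, 5}, so row 2, column 4 must be 6.

6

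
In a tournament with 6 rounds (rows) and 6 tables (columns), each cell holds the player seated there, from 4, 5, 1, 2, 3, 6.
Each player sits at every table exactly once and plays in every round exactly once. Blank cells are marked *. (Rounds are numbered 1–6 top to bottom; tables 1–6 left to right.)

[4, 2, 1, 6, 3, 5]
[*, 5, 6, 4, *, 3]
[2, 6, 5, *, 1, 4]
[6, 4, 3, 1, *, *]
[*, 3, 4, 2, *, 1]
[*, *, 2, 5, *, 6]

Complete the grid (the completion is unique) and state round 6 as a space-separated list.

3 1 2 5 4 6

Round 6, table 2: round 6 has {5, 2, 6} and table 2 has {4, 5, 2, 3, 6}, leaving only 1.
Round 6, table 1: round 6 has {5, 1, 2, 6} and table 1 has {4, 2, 6}, leaving only 3.
Round 6, table 5: round 6 has {5, 1, 2, 3, 6} and table 5 has {1, 3}, leaving only 4.
So round 6 reads: 3 1 2 5 4 6.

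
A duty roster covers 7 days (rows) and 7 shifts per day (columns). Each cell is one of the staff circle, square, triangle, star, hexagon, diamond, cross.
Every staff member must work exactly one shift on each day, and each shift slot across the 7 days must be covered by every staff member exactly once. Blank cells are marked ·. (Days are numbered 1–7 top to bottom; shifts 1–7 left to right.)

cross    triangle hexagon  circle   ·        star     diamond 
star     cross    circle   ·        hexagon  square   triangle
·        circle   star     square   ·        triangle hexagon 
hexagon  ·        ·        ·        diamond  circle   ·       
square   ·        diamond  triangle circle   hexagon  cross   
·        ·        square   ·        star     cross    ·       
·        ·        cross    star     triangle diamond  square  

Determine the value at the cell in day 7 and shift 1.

Day 7 already has {square, triangle, star, diamond, cross} and shift 1 already has {square, star, hexagon, cross}, so day 7, shift 1 must be circle.

circle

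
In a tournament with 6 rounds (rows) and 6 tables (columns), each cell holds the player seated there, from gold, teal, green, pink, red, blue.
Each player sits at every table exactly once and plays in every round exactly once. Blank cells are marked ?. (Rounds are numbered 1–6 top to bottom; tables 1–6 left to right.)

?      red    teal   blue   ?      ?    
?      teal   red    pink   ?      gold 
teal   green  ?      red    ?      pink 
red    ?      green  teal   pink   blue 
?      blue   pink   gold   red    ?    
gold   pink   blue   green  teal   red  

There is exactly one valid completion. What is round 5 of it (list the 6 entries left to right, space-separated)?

green blue pink gold red teal

Round 5, table 1: round 5 has {gold, pink, red, blue} and table 1 has {gold, teal, red}, leaving only green.
Round 5, table 6: round 5 has {gold, green, pink, red, blue} and table 6 has {gold, pink, red, blue}, leaving only teal.
So round 5 reads: green blue pink gold red teal.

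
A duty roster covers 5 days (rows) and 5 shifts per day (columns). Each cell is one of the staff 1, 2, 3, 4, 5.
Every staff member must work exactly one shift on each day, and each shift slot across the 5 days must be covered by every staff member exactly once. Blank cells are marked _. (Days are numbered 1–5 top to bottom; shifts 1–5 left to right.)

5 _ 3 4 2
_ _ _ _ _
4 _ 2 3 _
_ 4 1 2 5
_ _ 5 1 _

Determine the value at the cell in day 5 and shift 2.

Day 1, shift 2: day 1 has {2, 3, 4, 5} and shift 2 has {4}, leaving only 1.
Day 2, shift 3: day 2 has {} and shift 3 has {1, 2, 3, 5}, leaving only 4.
Day 2, shift 4: day 2 has {4} and shift 4 has {1, 2, 3, 4}, leaving only 5.
Day 3, shift 2: day 3 has {2, 3, 4} and shift 2 has {1, 4}, leaving only 5.
Day 3, shift 5: day 3 has {2, 3, 4, 5} and shift 5 has {2, 5}, leaving only 1.
Day 2, shift 5: day 2 has {4, 5} and shift 5 has {1, 2, 5}, leaving only 3.
Day 2, shift 2: day 2 has {3, 4, 5} and shift 2 has {1, 4, 5}, leaving only 2.
Day 5 already has {1, 5} and shift 2 already has {1, 2, 4, 5}, so day 5, shift 2 must be 3.

3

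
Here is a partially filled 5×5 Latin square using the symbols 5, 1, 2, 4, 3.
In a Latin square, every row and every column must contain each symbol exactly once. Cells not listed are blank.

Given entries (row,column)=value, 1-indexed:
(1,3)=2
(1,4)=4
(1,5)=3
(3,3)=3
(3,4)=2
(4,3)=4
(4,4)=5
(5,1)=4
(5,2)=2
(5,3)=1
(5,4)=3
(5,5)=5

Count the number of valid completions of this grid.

3

Row 1, column 1: eliminating its row and column leaves {5, 1}.
Row 1, column 2: eliminating its row and column leaves {5, 1}.
Row 2, column 1: eliminating its row and column leaves {5, 1, 2, 3}.
Row 2, column 2: eliminating its row and column leaves {5, 1, 4, 3}.
Row 2, column 3: eliminating its row and column leaves {5}.
Row 2, column 4: eliminating its row and column leaves {1}.
Row 2, column 5: eliminating its row and column leaves {1, 2, 4}.
Row 3, column 1: eliminating its row and column leaves {5, 1}.
Row 3, column 2: eliminating its row and column leaves {5, 1, 4}.
Row 3, column 5: eliminating its row and column leaves {1, 4}.
Row 4, column 1: eliminating its row and column leaves {1, 2, 3}.
Row 4, column 2: eliminating its row and column leaves {1, 3}.
Row 4, column 5: eliminating its row and column leaves {1, 2}.
Enumerating the assignments across these blanks that avoid any row or column repeat gives 3 completions.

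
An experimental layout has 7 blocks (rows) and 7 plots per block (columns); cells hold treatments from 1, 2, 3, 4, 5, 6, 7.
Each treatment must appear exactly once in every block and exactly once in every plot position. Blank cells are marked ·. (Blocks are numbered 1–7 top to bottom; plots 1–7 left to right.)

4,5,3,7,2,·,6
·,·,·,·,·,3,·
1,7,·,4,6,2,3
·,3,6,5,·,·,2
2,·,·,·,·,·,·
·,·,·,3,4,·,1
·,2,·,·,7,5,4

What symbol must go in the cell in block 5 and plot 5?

3

Block 1, plot 6: block 1 has {2, 3, 4, 5, 6, 7} and plot 6 has {2, 3, 5}, leaving only 1.
Block 3, plot 3: block 3 has {1, 2, 3, 4, 6, 7} and plot 3 has {3, 6}, leaving only 5.
Block 4, plot 1: block 4 has {2, 3, 5, 6} and plot 1 has {1, 2, 4}, leaving only 7.
Block 4, plot 5: block 4 has {2, 3, 5, 6, 7} and plot 5 has {2, 4, 6, 7}, leaving only 1.
Block 2, plot 5: block 2 has {3} and plot 5 has {1, 2, 4, 6, 7}, leaving only 5.
Block 5 already has {2} and plot 5 already has {1, 2, 4, 5, 6, 7}, so block 5, plot 5 must be 3.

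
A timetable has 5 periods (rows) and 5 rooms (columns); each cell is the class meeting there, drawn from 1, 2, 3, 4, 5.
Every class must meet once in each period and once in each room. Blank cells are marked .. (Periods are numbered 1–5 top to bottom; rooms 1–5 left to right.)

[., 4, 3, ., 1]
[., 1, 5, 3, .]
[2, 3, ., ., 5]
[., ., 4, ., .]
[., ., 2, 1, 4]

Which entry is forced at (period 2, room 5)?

2

Period 2 already has {1, 3, 5} and room 5 already has {1, 4, 5}, so period 2, room 5 must be 2.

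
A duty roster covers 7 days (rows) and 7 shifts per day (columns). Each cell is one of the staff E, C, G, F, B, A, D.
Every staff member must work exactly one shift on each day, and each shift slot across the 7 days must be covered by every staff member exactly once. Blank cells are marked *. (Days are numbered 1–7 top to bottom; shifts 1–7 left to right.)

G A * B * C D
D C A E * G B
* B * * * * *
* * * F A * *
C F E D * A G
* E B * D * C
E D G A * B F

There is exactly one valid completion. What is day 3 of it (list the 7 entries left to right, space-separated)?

F B D C G E A

Day 1, shift 3: day 1 has {C, G, B, A, D} and shift 3 has {E, G, B, A}, leaving only F.
Day 1, shift 5: day 1 has {C, G, F, B, A, D} and shift 5 has {A, D}, leaving only E.
Day 2, shift 5: day 2 has {E, C, G, B, A, D} and shift 5 has {E, A, D}, leaving only F.
Day 4, shift 1: day 4 has {F, A} and shift 1 has {E, C, G, D}, leaving only B.
Day 4, shift 2: day 4 has {F, B, A} and shift 2 has {E, C, F, B, A, D}, leaving only G.
Day 4, shift 7: day 4 has {G, F, B, A} and shift 7 has {C, G, F, B, D}, leaving only E.
Day 3, shift 7: day 3 has {B} and shift 7 has {E, C, G, F, B, D}, leaving only A.
Day 3, shift 1: day 3 has {B, A} and shift 1 has {E, C, G, B, D}, leaving only F.
Day 4, shift 6: day 4 has {E, G, F, B, A} and shift 6 has {C, G, B, A}, leaving only D.
Day 3, shift 6: day 3 has {F, B, A} and shift 6 has {C, G, B, A, D}, leaving only E.
Day 4, shift 3: day 4 has {E, G, F, B, A, D} and shift 3 has {E, G, F, B, A}, leaving only C.
Day 3, shift 3: day 3 has {E, F, B, A} and shift 3 has {E, C, G, F, B, A}, leaving only D.
Day 5, shift 5: day 5 has {E, C, G, F, A, D} and shift 5 has {E, F, A, D}, leaving only B.
Day 6, shift 1: day 6 has {E, C, B, D} and shift 1 has {E, C, G, F, B, D}, leaving only A.
Day 6, shift 4: day 6 has {E, C, B, A, D} and shift 4 has {E, F, B, A, D}, leaving only G.
Day 3, shift 4: day 3 has {E, F, B, A, D} and shift 4 has {E, G, F, B, A, D}, leaving only C.
Day 3, shift 5: day 3 has {E, C, F, B, A, D} and shift 5 has {E, F, B, A, D}, leaving only G.
So day 3 reads: F B D C G E A.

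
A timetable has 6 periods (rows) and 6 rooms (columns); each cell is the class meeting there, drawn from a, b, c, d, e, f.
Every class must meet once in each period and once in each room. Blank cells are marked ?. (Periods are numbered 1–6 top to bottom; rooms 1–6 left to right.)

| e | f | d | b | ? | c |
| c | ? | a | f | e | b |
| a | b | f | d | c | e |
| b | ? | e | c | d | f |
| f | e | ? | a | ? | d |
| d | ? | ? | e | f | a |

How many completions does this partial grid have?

1

Period 1, room 5: eliminating its period and room leaves {a}.
Period 2, room 2: eliminating its period and room leaves {d}.
Period 4, room 2: eliminating its period and room leaves {a}.
Period 5, room 3: eliminating its period and room leaves {b, c}.
Period 5, room 5: eliminating its period and room leaves {b}.
Period 6, room 2: eliminating its period and room leaves {c}.
Period 6, room 3: eliminating its period and room leaves {b, c}.
Only one assignment across all blanks avoids any period or room repeat, giving 1 completion.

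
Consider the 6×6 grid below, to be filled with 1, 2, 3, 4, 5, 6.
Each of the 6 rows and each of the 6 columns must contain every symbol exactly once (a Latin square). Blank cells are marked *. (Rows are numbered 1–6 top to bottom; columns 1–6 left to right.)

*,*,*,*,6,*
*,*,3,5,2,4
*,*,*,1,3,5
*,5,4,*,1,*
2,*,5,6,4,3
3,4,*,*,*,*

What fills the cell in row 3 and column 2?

2

Row 4, column 1: row 4 has {1, 4, 5} and column 1 has {2, 3}, leaving only 6.
Row 2, column 1: row 2 has {2, 3, 4, 5} and column 1 has {2, 3, 6}, leaving only 1.
Row 2, column 2: row 2 has {1, 2, 3, 4, 5} and column 2 has {4, 5}, leaving only 6.
Row 3 already has {1, 3, 5} and column 2 already has {4, 5, 6}, so row 3, column 2 must be 2.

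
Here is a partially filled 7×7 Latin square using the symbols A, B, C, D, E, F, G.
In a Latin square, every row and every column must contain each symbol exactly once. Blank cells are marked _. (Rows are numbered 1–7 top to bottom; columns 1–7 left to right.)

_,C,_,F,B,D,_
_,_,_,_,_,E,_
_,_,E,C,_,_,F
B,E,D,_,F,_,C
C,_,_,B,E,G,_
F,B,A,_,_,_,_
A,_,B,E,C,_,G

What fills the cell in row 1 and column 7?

A

Row 1, column 3: row 1 has {B, C, D, F} and column 3 has {A, B, D, E}, leaving only G.
Row 1, column 1: row 1 has {B, C, D, F, G} and column 1 has {A, B, C, F}, leaving only E.
Row 1 already has {B, C, D, E, F, G} and column 7 already has {C, F, G}, so row 1, column 7 must be A.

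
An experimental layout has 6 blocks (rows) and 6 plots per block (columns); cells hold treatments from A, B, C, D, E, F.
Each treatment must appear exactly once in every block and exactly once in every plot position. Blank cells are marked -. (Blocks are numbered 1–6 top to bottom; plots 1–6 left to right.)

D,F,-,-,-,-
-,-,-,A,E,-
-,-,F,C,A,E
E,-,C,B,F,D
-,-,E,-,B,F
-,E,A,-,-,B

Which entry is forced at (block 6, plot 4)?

F

Block 1, plot 3: block 1 has {D, F} and plot 3 has {A, C, E, F}, leaving only B.
Block 1, plot 4: block 1 has {B, D, F} and plot 4 has {A, B, C}, leaving only E.
Block 1, plot 5: block 1 has {B, D, E, F} and plot 5 has {A, B, E, F}, leaving only C.
Block 1, plot 6: block 1 has {B, C, D, E, F} and plot 6 has {B, D, E, F}, leaving only A.
Block 2, plot 3: block 2 has {A, E} and plot 3 has {A, B, C, E, F}, leaving only D.
Block 2, plot 6: block 2 has {A, D, E} and plot 6 has {A, B, D, E, F}, leaving only C.
Block 2, plot 2: block 2 has {A, C, D, E} and plot 2 has {E, F}, leaving only B.
Block 2, plot 1: block 2 has {A, B, C, D, E} and plot 1 has {D, E}, leaving only F.
Block 3, plot 1: block 3 has {A, C, E, F} and plot 1 has {D, E, F}, leaving only B.
Block 3, plot 2: block 3 has {A, B, C, E, F} and plot 2 has {B, E, F}, leaving only D.
Block 4, plot 2: block 4 has {B, C, D, E, F} and plot 2 has {B, D, E, F}, leaving only A.
Block 5, plot 2: block 5 has {B, E, F} and plot 2 has {A, B, D, E, F}, leaving only C.
Block 5, plot 1: block 5 has {B, C, E, F} and plot 1 has {B, D, E, F}, leaving only A.
Block 5, plot 4: block 5 has {A, B, C, E, F} and plot 4 has {A, B, C, E}, leaving only D.
Block 6 already has {A, B, E} and plot 4 already has {A, B, C, D, E}, so block 6, plot 4 must be F.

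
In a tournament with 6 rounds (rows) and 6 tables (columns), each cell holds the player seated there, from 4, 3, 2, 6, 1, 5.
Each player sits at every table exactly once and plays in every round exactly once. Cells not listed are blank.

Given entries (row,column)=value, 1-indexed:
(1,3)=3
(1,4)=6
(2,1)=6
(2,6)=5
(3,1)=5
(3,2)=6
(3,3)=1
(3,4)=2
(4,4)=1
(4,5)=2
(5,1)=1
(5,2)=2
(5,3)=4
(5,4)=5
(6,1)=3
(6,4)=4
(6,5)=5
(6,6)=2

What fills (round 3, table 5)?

3

Round 2, table 3: round 2 has {6, 5} and table 3 has {4, 3, 1}, leaving only 2.
Round 2, table 4: round 2 has {2, 6, 5} and table 4 has {4, 2, 6, 1, 5}, leaving only 3.
Round 4, table 1: round 4 has {2, 1} and table 1 has {3, 6, 1, 5}, leaving only 4.
Round 1, table 1: round 1 has {3, 6} and table 1 has {4, 3, 6, 1, 5}, leaving only 2.
Round 6, table 2: round 6 has {4, 3, 2, 5} and table 2 has {2, 6}, leaving only 1.
Round 2, table 2: round 2 has {3, 2, 6, 5} and table 2 has {2, 6, 1}, leaving only 4.
Round 1, table 2: round 1 has {3, 2, 6} and table 2 has {4, 2, 6, 1}, leaving only 5.
Round 2, table 5: round 2 has {4, 3, 2, 6, 5} and table 5 has {2, 5}, leaving only 1.
Round 1, table 5: round 1 has {3, 2, 6, 5} and table 5 has {2, 1, 5}, leaving only 4.
Round 3 already has {2, 6, 1, 5} and table 5 already has {4, 2, 1, 5}, so round 3, table 5 must be 3.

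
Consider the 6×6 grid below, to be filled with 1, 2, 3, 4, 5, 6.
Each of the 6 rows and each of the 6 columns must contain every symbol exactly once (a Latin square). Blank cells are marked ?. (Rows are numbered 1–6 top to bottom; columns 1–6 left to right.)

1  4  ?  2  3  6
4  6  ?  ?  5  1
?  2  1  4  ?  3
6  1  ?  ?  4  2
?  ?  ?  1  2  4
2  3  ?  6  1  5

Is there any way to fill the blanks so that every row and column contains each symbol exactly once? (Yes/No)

Yes

No row or column among the givens repeats a symbol, and propagating forced cells runs into no contradiction.
One valid completion exists (for instance, 1 4 5 2 3 6 / 4 6 2 3 5 1 / 5 2 1 4 6 3 / 6 1 3 5 4 2 / 3 5 6 1 2 4 / 2 3 4 6 1 5).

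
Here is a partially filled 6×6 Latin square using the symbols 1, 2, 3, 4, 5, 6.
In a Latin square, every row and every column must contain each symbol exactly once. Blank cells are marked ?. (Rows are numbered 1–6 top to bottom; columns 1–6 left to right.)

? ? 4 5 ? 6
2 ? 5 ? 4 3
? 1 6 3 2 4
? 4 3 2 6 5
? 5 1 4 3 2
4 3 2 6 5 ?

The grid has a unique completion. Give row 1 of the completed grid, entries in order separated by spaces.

Row 1, column 2: row 1 has {4, 5, 6} and column 2 has {1, 3, 4, 5}, leaving only 2.
Row 1, column 5: row 1 has {2, 4, 5, 6} and column 5 has {2, 3, 4, 5, 6}, leaving only 1.
Row 1, column 1: row 1 has {1, 2, 4, 5, 6} and column 1 has {2, 4}, leaving only 3.
So row 1 reads: 3 2 4 5 1 6.

3 2 4 5 1 6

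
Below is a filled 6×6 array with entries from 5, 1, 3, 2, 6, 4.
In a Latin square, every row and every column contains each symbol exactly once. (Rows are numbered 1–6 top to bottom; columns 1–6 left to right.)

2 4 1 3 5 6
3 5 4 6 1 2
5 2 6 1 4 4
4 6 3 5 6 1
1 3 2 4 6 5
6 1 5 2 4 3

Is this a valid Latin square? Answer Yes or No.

No

Row 4 contains 6 twice (at columns 2 and 5); row 3 is also not a permutation.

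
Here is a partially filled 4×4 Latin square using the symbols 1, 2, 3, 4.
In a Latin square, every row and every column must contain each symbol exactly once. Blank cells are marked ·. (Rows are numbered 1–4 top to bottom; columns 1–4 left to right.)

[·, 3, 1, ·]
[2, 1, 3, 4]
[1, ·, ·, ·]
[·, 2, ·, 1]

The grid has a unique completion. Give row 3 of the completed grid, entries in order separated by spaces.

1 4 2 3

Row 3, column 2: row 3 has {1} and column 2 has {1, 2, 3}, leaving only 4.
Row 3, column 3: row 3 has {1, 4} and column 3 has {1, 3}, leaving only 2.
Row 3, column 4: row 3 has {1, 2, 4} and column 4 has {1, 4}, leaving only 3.
So row 3 reads: 1 4 2 3.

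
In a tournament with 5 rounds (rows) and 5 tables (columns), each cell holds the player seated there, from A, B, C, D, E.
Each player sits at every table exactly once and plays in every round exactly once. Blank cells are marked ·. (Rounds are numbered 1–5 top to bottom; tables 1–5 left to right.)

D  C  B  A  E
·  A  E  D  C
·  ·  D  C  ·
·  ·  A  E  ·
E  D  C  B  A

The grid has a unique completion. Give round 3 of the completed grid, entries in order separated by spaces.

Round 3, table 5: round 3 has {C, D} and table 5 has {A, C, E}, leaving only B.
Round 3, table 1: round 3 has {B, C, D} and table 1 has {D, E}, leaving only A.
Round 3, table 2: round 3 has {A, B, C, D} and table 2 has {A, C, D}, leaving only E.
So round 3 reads: A E D C B.

A E D C B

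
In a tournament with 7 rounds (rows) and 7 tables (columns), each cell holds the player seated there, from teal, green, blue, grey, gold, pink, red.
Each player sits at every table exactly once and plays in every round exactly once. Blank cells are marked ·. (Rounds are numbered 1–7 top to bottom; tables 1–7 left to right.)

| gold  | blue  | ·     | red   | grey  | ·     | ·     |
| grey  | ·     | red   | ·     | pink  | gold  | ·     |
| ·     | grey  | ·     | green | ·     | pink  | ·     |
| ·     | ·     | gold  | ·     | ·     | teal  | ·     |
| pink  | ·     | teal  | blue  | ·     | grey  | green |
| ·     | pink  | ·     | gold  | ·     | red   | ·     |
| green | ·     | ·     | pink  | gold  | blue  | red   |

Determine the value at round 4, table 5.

Round 1, table 6: round 1 has {blue, grey, gold, red} and table 6 has {teal, blue, grey, gold, pink, red}, leaving only green.
Round 1, table 3: round 1 has {green, blue, grey, gold, red} and table 3 has {teal, gold, red}, leaving only pink.
Round 1, table 7: round 1 has {green, blue, grey, gold, pink, red} and table 7 has {green, red}, leaving only teal.
Round 2, table 4: round 2 has {grey, gold, pink, red} and table 4 has {green, blue, gold, pink, red}, leaving only teal.
Round 2, table 2: round 2 has {teal, grey, gold, pink, red} and table 2 has {blue, grey, pink}, leaving only green.
Round 2, table 7: round 2 has {teal, green, grey, gold, pink, red} and table 7 has {teal, green, red}, leaving only blue.
Round 3, table 3: round 3 has {green, grey, pink} and table 3 has {teal, gold, pink, red}, leaving only blue.
Round 3, table 7: round 3 has {green, blue, grey, pink} and table 7 has {teal, green, blue, red}, leaving only gold.
Round 4, table 2: round 4 has {teal, gold} and table 2 has {green, blue, grey, pink}, leaving only red.
Round 4, table 1: round 4 has {teal, gold, red} and table 1 has {green, grey, gold, pink}, leaving only blue.
Round 4 already has {teal, blue, gold, red} and table 5 already has {grey, gold, pink}, so round 4, table 5 must be green.

green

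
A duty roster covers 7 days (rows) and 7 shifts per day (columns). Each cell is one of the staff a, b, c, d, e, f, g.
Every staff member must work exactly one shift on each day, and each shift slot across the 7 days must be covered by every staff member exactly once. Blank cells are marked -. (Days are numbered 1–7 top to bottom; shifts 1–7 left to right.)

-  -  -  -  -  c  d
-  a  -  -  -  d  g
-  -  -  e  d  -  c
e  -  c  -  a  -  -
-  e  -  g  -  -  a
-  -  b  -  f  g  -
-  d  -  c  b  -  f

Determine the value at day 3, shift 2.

Day 4, shift 7: day 4 has {a, c, e} and shift 7 has {a, c, d, f, g}, leaving only b.
Day 4, shift 6: day 4 has {a, b, c, e} and shift 6 has {c, d, g}, leaving only f.
Day 4, shift 2: day 4 has {a, b, c, e, f} and shift 2 has {a, d, e}, leaving only g.
Day 4, shift 4: day 4 has {a, b, c, e, f, g} and shift 4 has {c, e, g}, leaving only d.
Day 5, shift 5: day 5 has {a, e, g} and shift 5 has {a, b, d, f}, leaving only c.
Day 2, shift 5: day 2 has {a, d, g} and shift 5 has {a, b, c, d, f}, leaving only e.
Day 1, shift 5: day 1 has {c, d} and shift 5 has {a, b, c, d, e, f}, leaving only g.
Day 2, shift 3: day 2 has {a, d, e, g} and shift 3 has {b, c}, leaving only f.
Day 2, shift 4: day 2 has {a, d, e, f, g} and shift 4 has {c, d, e, g}, leaving only b.
Day 2, shift 1: day 2 has {a, b, d, e, f, g} and shift 1 has {e}, leaving only c.
Day 5, shift 3: day 5 has {a, c, e, g} and shift 3 has {b, c, f}, leaving only d.
Day 5, shift 6: day 5 has {a, c, d, e, g} and shift 6 has {c, d, f, g}, leaving only b.
Day 3, shift 6: day 3 has {c, d, e} and shift 6 has {b, c, d, f, g}, leaving only a.
Day 3, shift 3: day 3 has {a, c, d, e} and shift 3 has {b, c, d, f}, leaving only g.
Day 5, shift 1: day 5 has {a, b, c, d, e, g} and shift 1 has {c, e}, leaving only f.
Day 3, shift 1: day 3 has {a, c, d, e, g} and shift 1 has {c, e, f}, leaving only b.
Day 3 already has {a, b, c, d, e, g} and shift 2 already has {a, d, e, g}, so day 3, shift 2 must be f.

f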